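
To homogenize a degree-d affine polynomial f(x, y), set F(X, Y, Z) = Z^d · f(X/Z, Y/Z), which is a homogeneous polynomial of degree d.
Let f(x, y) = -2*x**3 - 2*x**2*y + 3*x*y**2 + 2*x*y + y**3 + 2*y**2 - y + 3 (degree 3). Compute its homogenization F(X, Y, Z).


F(X, Y, Z) = -2*X**3 - 2*X**2*Y + 3*X*Y**2 + 2*X*Y*Z + Y**3 + 2*Y**2*Z - Y*Z**2 + 3*Z**3

deg(f) = 3.
Substitute x = X/Z, y = Y/Z into f, then multiply by Z^3.
  monomial -2·x^3·y^0 ↦ -2·X^3·Y^0·Z^0.
  monomial -2·x^2·y^1 ↦ -2·X^2·Y^1·Z^0.
  monomial 3·x^1·y^2 ↦ 3·X^1·Y^2·Z^0.
  monomial 2·x^1·y^1 ↦ 2·X^1·Y^1·Z^1.
  monomial 1·x^0·y^3 ↦ 1·X^0·Y^3·Z^0.
  monomial 2·x^0·y^2 ↦ 2·X^0·Y^2·Z^1.
  monomial -1·x^0·y^1 ↦ -1·X^0·Y^1·Z^2.
  monomial 3·x^0·y^0 ↦ 3·X^0·Y^0·Z^3.
Collecting: F(X, Y, Z) = -2*X**3 - 2*X**2*Y + 3*X*Y**2 + 2*X*Y*Z + Y**3 + 2*Y**2*Z - Y*Z**2 + 3*Z**3.


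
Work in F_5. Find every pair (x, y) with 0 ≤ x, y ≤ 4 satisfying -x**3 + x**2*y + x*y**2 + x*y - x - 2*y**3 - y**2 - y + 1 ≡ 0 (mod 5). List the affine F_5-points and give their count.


Affine F_5-points: {(0, 3), (1, 2), (1, 4), (2, 1), (3, 2)}; count = 5.

For each of the 25 pairs (x, y) ∈ F_5², evaluate f(x, y) mod 5. Record the zeros.
  x = 0: [0↦1, 1↦2, 2↦4, 3↦0, 4↦3]  zeros at y ∈ {3}
  x = 1: [0↦4, 1↦3, 2↦0, 3↦3, 4↦0]  zeros at y ∈ {2, 4}
  x = 2: [0↦1, 1↦0, 2↦4, 3↦1, 4↦4]  zeros at y ∈ {1}
  x = 3: [0↦1, 1↦2, 2↦0, 3↦3, 4↦4]  zeros at y ∈ {2}
  x = 4: [0↦3, 1↦3, 2↦2, 3↦3, 4↦4]  zeros at y ∈ ∅
Collecting zeros: affine points = {(0, 3), (1, 2), (1, 4), (2, 1), (3, 2)}.
Total count |C(F_5)_aff| = 5.


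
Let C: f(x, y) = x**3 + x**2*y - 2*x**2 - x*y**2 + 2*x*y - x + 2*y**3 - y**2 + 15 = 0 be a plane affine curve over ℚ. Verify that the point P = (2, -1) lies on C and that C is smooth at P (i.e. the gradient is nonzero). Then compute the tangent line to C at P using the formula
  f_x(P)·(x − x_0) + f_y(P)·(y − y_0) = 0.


Tangent line at P: -4*x + 20*y + 28 = 0.

Step 1: f(2, -1) = 0, so P lies on C.
Step 2: partial derivatives
  f_x(x, y) = 3*x**2 + 2*x*y - 4*x - y**2 + 2*y - 1, f_y(x, y) = x**2 - 2*x*y + 2*x + 6*y**2 - 2*y.
  f_x(P) = -4, f_y(P) = 20 (gradient nonzero, so P is smooth).
Step 3: tangent line at P: -4·(x − 2) + 20·(y − -1) = 0.
Expanding: -4*x + 20*y + 28 = 0.


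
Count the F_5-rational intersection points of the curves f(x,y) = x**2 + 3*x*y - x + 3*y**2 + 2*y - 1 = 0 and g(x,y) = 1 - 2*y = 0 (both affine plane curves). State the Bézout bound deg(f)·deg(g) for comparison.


Common zeros: {(3, 3), (4, 3)}; count = 2; Bézout bound = 2.

deg(f) = 2, deg(g) = 1, so Bézout bound = 2.
Scan x ∈ F_5. For each x, list the y ∈ F_5 with f(x, y) ≡ 0 and those with g(x, y) ≡ 0 (mod 5); the common zeros in that column are the intersection.
  x = 0: f ≡ 0 at y ∈ {2, 4}; g ≡ 0 at y ∈ {3}; common: ∅.
  x = 1: f ≡ 0 at y ∈ ∅; g ≡ 0 at y ∈ {3}; common: ∅.
  x = 2: f ≡ 0 at y ∈ ∅; g ≡ 0 at y ∈ {3}; common: ∅.
  x = 3: f ≡ 0 at y ∈ {0, 3}; g ≡ 0 at y ∈ {3}; common: {3}.
  x = 4: f ≡ 0 at y ∈ {3, 4}; g ≡ 0 at y ∈ {3}; common: {3}.
Collecting: common zeros = {(3, 3), (4, 3)}, so the count is 2.
Comparison with the Bézout bound: 2 ≤ 2 = deg(f)·deg(g), as expected for curves with no common component (the bound is attained).


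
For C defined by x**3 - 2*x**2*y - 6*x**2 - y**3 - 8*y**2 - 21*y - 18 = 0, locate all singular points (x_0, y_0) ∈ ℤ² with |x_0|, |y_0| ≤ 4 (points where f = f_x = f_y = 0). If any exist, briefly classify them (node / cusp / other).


Singular points: {(0, -3)}; classification: cusp.

Compute partial derivatives:
  f_x = 3*x**2 - 4*x*y - 12*x.
  f_y = -2*x**2 - 3*y**2 - 16*y - 21.
Scan x_0 ∈ {−4, ..., 4}. For each x_0, f_y(x_0, y) is a polynomial in y; find its integer roots y ∈ {−4, ..., 4}, then test f_x and f at those candidates.
  x = -4: f_y(-4, y) = -3*y**2 - 16*y - 53; no integer root y with |y| ≤ 4.
  x = -3: f_y(-3, y) = -3*y**2 - 16*y - 39; no integer root y with |y| ≤ 4.
  x = -2: f_y(-2, y) = -3*y**2 - 16*y - 29; no integer root y with |y| ≤ 4.
  x = -1: f_y(-1, y) = -3*y**2 - 16*y - 23; no integer root y with |y| ≤ 4.
  x = 0: f_y(0, y) = -3*y**2 - 16*y - 21; vanishes at y ∈ {-3}. (0, -3): f_x = 0, f = 0 — SINGULAR.
  x = 1: f_y(1, y) = -3*y**2 - 16*y - 23; no integer root y with |y| ≤ 4.
  x = 2: f_y(2, y) = -3*y**2 - 16*y - 29; no integer root y with |y| ≤ 4.
  x = 3: f_y(3, y) = -3*y**2 - 16*y - 39; no integer root y with |y| ≤ 4.
  x = 4: f_y(4, y) = -3*y**2 - 16*y - 53; no integer root y with |y| ≤ 4.
Only singular point on the grid: (0, -3).
Classify: substitute x = 0 + u, y = -3 + v and expand: f = u**3 - 2*u**2*v - v**3 + v**2.
No constant or linear terms (consistent with a singular point). Quadratic part: v**2. Cubic part: u**3 - 2*u**2*v - v**3.
The quadratic part v**2 is a perfect square, so there is a single (double) tangent line v = 0, i.e. y = -3. Restricting the cubic part to that line (v = 0) leaves u**3 ≠ 0, so f is not divisible by v and the branch is v² ≈ -u**3 to lowest order — this is a cusp.
Classification: cusp.


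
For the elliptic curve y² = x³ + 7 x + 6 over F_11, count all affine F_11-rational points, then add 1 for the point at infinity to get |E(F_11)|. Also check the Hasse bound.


Affine points = {(1, 5), (1, 6), (5, 1), (5, 10), (6, 0), (10, 3), (10, 8)}; affine count = 7; |E(F_11)| = 8.

Discriminant check: Δ ∝ 4a³ + 27b² = 4·7³ + 27·6² = 4·343 + 27·36 ≡ 1 (mod 11). Nonzero ⇒ E is nonsingular.
For each x ∈ F_11, compute rhs = x³ + 7·x + 6 mod 11, then count y ∈ F_11 with y² ≡ rhs.
  x = 0: rhs = 6, matching y values: none (0 points).
  x = 1: rhs = 3, matching y values: 5, 6 (2 points).
  x = 2: rhs = 6, matching y values: none (0 points).
  x = 3: rhs = 10, matching y values: none (0 points).
  x = 4: rhs = 10, matching y values: none (0 points).
  x = 5: rhs = 1, matching y values: 1, 10 (2 points).
  x = 6: rhs = 0, matching y values: 0 (1 points).
  x = 7: rhs = 2, matching y values: none (0 points).
  x = 8: rhs = 2, matching y values: none (0 points).
  x = 9: rhs = 6, matching y values: none (0 points).
  x = 10: rhs = 9, matching y values: 3, 8 (2 points).
Total affine count: 7.
Full point count |E(F_11)| = 7 + 1 = 8.
Hasse bound: |8 − (11+1)| = |-4| = 4 ≤ 2√11 ≈ 6.6332 ✓.


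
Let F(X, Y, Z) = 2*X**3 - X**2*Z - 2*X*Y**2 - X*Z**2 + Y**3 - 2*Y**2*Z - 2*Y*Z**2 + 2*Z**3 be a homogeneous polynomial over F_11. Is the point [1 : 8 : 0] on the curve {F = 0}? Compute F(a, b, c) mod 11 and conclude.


F(1,8,0) ≡ 1 (mod 11); P is NOT on the curve.

Evaluate F(1, 8, 0) term-by-term (mod 11).
  2*X**3 ↦ 2·1·1·1 = 2
  -X**2*Z ↦ -1·1·1·0 = 0
  -2*X*Y**2 ↦ -2·1·64·1 = -128
  -X*Z**2 ↦ -1·1·1·0 = 0
  Y**3 ↦ 1·1·512·1 = 512
  -2*Y**2*Z ↦ -2·1·64·0 = 0
  -2*Y*Z**2 ↦ -2·1·8·0 = 0
  2*Z**3 ↦ 2·1·1·0 = 0
Sum: F(1, 8, 0) = (2) + (0) + (-128) + (0) + (512) + (0) + (0) + (0) = 386.
Reducing mod 11: 386 ≡ 1 (mod 11).
Since F(a, b, c) ≡ 1 ≠ 0 (mod 11), P does NOT lie on the curve.


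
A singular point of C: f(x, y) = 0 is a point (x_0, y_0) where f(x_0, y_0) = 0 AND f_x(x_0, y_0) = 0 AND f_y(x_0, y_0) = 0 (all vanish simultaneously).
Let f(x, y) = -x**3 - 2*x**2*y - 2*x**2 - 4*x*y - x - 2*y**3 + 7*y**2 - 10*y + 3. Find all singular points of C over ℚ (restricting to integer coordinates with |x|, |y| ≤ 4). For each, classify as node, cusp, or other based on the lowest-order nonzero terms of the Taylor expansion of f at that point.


Singular points: {(-1, 1)}; classification: node.

Compute partial derivatives:
  f_x = -3*x**2 - 4*x*y - 4*x - 4*y - 1.
  f_y = -2*x**2 - 4*x - 6*y**2 + 14*y - 10.
Scan x_0 ∈ {−4, ..., 4}. For each x_0, f_y(x_0, y) is a polynomial in y; find its integer roots y ∈ {−4, ..., 4}, then test f_x and f at those candidates.
  x = -4: f_y(-4, y) = -6*y**2 + 14*y - 26; no integer root y with |y| ≤ 4.
  x = -3: f_y(-3, y) = -6*y**2 + 14*y - 16; no integer root y with |y| ≤ 4.
  x = -2: f_y(-2, y) = -6*y**2 + 14*y - 10; no integer root y with |y| ≤ 4.
  x = -1: f_y(-1, y) = -6*y**2 + 14*y - 8; vanishes at y ∈ {1}. (-1, 1): f_x = 0, f = 0 — SINGULAR.
  x = 0: f_y(0, y) = -6*y**2 + 14*y - 10; no integer root y with |y| ≤ 4.
  x = 1: f_y(1, y) = -6*y**2 + 14*y - 16; no integer root y with |y| ≤ 4.
  x = 2: f_y(2, y) = -6*y**2 + 14*y - 26; no integer root y with |y| ≤ 4.
  x = 3: f_y(3, y) = -6*y**2 + 14*y - 40; no integer root y with |y| ≤ 4.
  x = 4: f_y(4, y) = -6*y**2 + 14*y - 58; no integer root y with |y| ≤ 4.
Only singular point on the grid: (-1, 1).
Classify: substitute x = -1 + u, y = 1 + v and expand: f = -u**3 - 2*u**2*v - u**2 - 2*v**3 + v**2.
No constant or linear terms (consistent with a singular point). Quadratic part: -u**2 + v**2. Cubic part: -u**3 - 2*u**2*v - 2*v**3.
The quadratic part v**2 - u**2 = (v − u)(v + u) splits into two distinct linear factors, so there are two distinct tangent lines y − 1 = ±(x − -1) — this is a node (ordinary double point).
Classification: node.


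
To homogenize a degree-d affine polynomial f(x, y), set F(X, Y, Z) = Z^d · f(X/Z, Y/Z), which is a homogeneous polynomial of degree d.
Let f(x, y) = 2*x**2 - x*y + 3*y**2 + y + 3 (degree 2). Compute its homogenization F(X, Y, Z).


F(X, Y, Z) = 2*X**2 - X*Y + 3*Y**2 + Y*Z + 3*Z**2

deg(f) = 2.
Substitute x = X/Z, y = Y/Z into f, then multiply by Z^2.
  monomial 2·x^2·y^0 ↦ 2·X^2·Y^0·Z^0.
  monomial -1·x^1·y^1 ↦ -1·X^1·Y^1·Z^0.
  monomial 3·x^0·y^2 ↦ 3·X^0·Y^2·Z^0.
  monomial 1·x^0·y^1 ↦ 1·X^0·Y^1·Z^1.
  monomial 3·x^0·y^0 ↦ 3·X^0·Y^0·Z^2.
Collecting: F(X, Y, Z) = 2*X**2 - X*Y + 3*Y**2 + Y*Z + 3*Z**2.


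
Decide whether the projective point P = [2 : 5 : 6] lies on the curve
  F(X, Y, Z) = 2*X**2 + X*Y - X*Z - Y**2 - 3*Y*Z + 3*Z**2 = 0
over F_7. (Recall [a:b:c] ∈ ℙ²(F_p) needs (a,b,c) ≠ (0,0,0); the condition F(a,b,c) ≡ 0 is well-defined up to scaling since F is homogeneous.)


F(2,5,6) ≡ 6 (mod 7); P is NOT on the curve.

Evaluate F(2, 5, 6) term-by-term (mod 7).
  2*X**2 ↦ 2·4·1·1 = 8
  X*Y ↦ 1·2·5·1 = 10
  -X*Z ↦ -1·2·1·6 = -12
  -Y**2 ↦ -1·1·25·1 = -25
  -3*Y*Z ↦ -3·1·5·6 = -90
  3*Z**2 ↦ 3·1·1·36 = 108
Sum: F(2, 5, 6) = (8) + (10) + (-12) + (-25) + (-90) + (108) = -1.
Reducing mod 7: -1 ≡ 6 (mod 7).
Since F(a, b, c) ≡ 6 ≠ 0 (mod 7), P does NOT lie on the curve.


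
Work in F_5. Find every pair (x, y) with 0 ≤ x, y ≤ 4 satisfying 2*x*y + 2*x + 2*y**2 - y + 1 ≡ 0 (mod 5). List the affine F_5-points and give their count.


Affine F_5-points: {(2, 0), (2, 1), (3, 2), (3, 3)}; count = 4.

For each of the 25 pairs (x, y) ∈ F_5², evaluate f(x, y) mod 5. Record the zeros.
  x = 0: [0↦1, 1↦2, 2↦2, 3↦1, 4↦4]  zeros at y ∈ ∅
  x = 1: [0↦3, 1↦1, 2↦3, 3↦4, 4↦4]  zeros at y ∈ ∅
  x = 2: [0↦0, 1↦0, 2↦4, 3↦2, 4↦4]  zeros at y ∈ {0, 1}
  x = 3: [0↦2, 1↦4, 2↦0, 3↦0, 4↦4]  zeros at y ∈ {2, 3}
  x = 4: [0↦4, 1↦3, 2↦1, 3↦3, 4↦4]  zeros at y ∈ ∅
Collecting zeros: affine points = {(2, 0), (2, 1), (3, 2), (3, 3)}.
Total count |C(F_5)_aff| = 4.


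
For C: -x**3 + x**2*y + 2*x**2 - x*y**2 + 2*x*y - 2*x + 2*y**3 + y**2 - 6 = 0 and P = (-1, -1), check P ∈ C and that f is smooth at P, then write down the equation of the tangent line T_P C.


Tangent line at P: -10*x + y - 9 = 0.

Step 1: f(-1, -1) = 0, so P lies on C.
Step 2: partial derivatives
  f_x(x, y) = -3*x**2 + 2*x*y + 4*x - y**2 + 2*y - 2, f_y(x, y) = x**2 - 2*x*y + 2*x + 6*y**2 + 2*y.
  f_x(P) = -10, f_y(P) = 1 (gradient nonzero, so P is smooth).
Step 3: tangent line at P: -10·(x − -1) + 1·(y − -1) = 0.
Expanding: -10*x + y - 9 = 0.


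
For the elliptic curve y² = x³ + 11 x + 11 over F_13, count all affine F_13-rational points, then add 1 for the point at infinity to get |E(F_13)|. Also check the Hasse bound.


Affine points = {(1, 6), (1, 7), (5, 3), (5, 10), (8, 0), (10, 4), (10, 9), (12, 5), (12, 8)}; affine count = 9; |E(F_13)| = 10.

Discriminant check: Δ ∝ 4a³ + 27b² = 4·11³ + 27·11² = 4·1331 + 27·121 ≡ 11 (mod 13). Nonzero ⇒ E is nonsingular.
For each x ∈ F_13, compute rhs = x³ + 11·x + 11 mod 13, then count y ∈ F_13 with y² ≡ rhs.
  x = 0: rhs = 11, matching y values: none (0 points).
  x = 1: rhs = 10, matching y values: 6, 7 (2 points).
  x = 2: rhs = 2, matching y values: none (0 points).
  x = 3: rhs = 6, matching y values: none (0 points).
  x = 4: rhs = 2, matching y values: none (0 points).
  x = 5: rhs = 9, matching y values: 3, 10 (2 points).
  x = 6: rhs = 7, matching y values: none (0 points).
  x = 7: rhs = 2, matching y values: none (0 points).
  x = 8: rhs = 0, matching y values: 0 (1 points).
  x = 9: rhs = 7, matching y values: none (0 points).
  x = 10: rhs = 3, matching y values: 4, 9 (2 points).
  x = 11: rhs = 7, matching y values: none (0 points).
  x = 12: rhs = 12, matching y values: 5, 8 (2 points).
Total affine count: 9.
Full point count |E(F_13)| = 9 + 1 = 10.
Hasse bound: |10 − (13+1)| = |-4| = 4 ≤ 2√13 ≈ 7.2111 ✓.


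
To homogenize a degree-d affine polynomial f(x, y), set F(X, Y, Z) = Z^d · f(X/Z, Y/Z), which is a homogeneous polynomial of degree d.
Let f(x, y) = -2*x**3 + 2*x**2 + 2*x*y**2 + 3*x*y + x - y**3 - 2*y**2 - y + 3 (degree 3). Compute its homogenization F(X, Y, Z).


F(X, Y, Z) = -2*X**3 + 2*X**2*Z + 2*X*Y**2 + 3*X*Y*Z + X*Z**2 - Y**3 - 2*Y**2*Z - Y*Z**2 + 3*Z**3

deg(f) = 3.
Substitute x = X/Z, y = Y/Z into f, then multiply by Z^3.
  monomial -2·x^3·y^0 ↦ -2·X^3·Y^0·Z^0.
  monomial 2·x^2·y^0 ↦ 2·X^2·Y^0·Z^1.
  monomial 2·x^1·y^2 ↦ 2·X^1·Y^2·Z^0.
  monomial 3·x^1·y^1 ↦ 3·X^1·Y^1·Z^1.
  monomial 1·x^1·y^0 ↦ 1·X^1·Y^0·Z^2.
  monomial -1·x^0·y^3 ↦ -1·X^0·Y^3·Z^0.
  monomial -2·x^0·y^2 ↦ -2·X^0·Y^2·Z^1.
  monomial -1·x^0·y^1 ↦ -1·X^0·Y^1·Z^2.
  monomial 3·x^0·y^0 ↦ 3·X^0·Y^0·Z^3.
Collecting: F(X, Y, Z) = -2*X**3 + 2*X**2*Z + 2*X*Y**2 + 3*X*Y*Z + X*Z**2 - Y**3 - 2*Y**2*Z - Y*Z**2 + 3*Z**3.


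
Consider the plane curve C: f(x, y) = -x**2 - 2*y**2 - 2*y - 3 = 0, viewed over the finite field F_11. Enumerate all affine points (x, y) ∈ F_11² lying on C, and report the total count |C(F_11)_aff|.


Affine F_11-points: {(1, 4), (1, 6), (2, 1), (2, 9), (5, 5), (6, 5), (9, 1), (9, 9), (10, 4), (10, 6)}; count = 10.

For each of the 121 pairs (x, y) ∈ F_11², evaluate f(x, y) mod 11. Record the zeros.
  x = 0: [0↦8, 1↦4, 2↦7, 3↦6, 4↦1, 5↦3, 6↦1, 7↦6, 8↦7, 9↦4, 10↦8]  zeros at y ∈ ∅
  x = 1: [0↦7, 1↦3, 2↦6, 3↦5, 4↦0, 5↦2, 6↦0, 7↦5, 8↦6, 9↦3, 10↦7]  zeros at y ∈ {4, 6}
  x = 2: [0↦4, 1↦0, 2↦3, 3↦2, 4↦8, 5↦10, 6↦8, 7↦2, 8↦3, 9↦0, 10↦4]  zeros at y ∈ {1, 9}
  x = 3: [0↦10, 1↦6, 2↦9, 3↦8, 4↦3, 5↦5, 6↦3, 7↦8, 8↦9, 9↦6, 10↦10]  zeros at y ∈ ∅
  x = 4: [0↦3, 1↦10, 2↦2, 3↦1, 4↦7, 5↦9, 6↦7, 7↦1, 8↦2, 9↦10, 10↦3]  zeros at y ∈ ∅
  x = 5: [0↦5, 1↦1, 2↦4, 3↦3, 4↦9, 5↦0, 6↦9, 7↦3, 8↦4, 9↦1, 10↦5]  zeros at y ∈ {5}
  x = 6: [0↦5, 1↦1, 2↦4, 3↦3, 4↦9, 5↦0, 6↦9, 7↦3, 8↦4, 9↦1, 10↦5]  zeros at y ∈ {5}
  x = 7: [0↦3, 1↦10, 2↦2, 3↦1, 4↦7, 5↦9, 6↦7, 7↦1, 8↦2, 9↦10, 10↦3]  zeros at y ∈ ∅
  x = 8: [0↦10, 1↦6, 2↦9, 3↦8, 4↦3, 5↦5, 6↦3, 7↦8, 8↦9, 9↦6, 10↦10]  zeros at y ∈ ∅
  x = 9: [0↦4, 1↦0, 2↦3, 3↦2, 4↦8, 5↦10, 6↦8, 7↦2, 8↦3, 9↦0, 10↦4]  zeros at y ∈ {1, 9}
  x = 10: [0↦7, 1↦3, 2↦6, 3↦5, 4↦0, 5↦2, 6↦0, 7↦5, 8↦6, 9↦3, 10↦7]  zeros at y ∈ {4, 6}
Collecting zeros: affine points = {(1, 4), (1, 6), (2, 1), (2, 9), (5, 5), (6, 5), (9, 1), (9, 9), (10, 4), (10, 6)}.
Total count |C(F_11)_aff| = 10.


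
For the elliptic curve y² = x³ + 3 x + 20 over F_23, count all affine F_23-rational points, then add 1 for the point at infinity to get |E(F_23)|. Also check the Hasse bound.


Affine points = {(1, 1), (1, 22), (4, 2), (4, 21), (6, 1), (6, 22), (7, 4), (7, 19), (8, 2), (8, 21), (11, 2), (11, 21), (12, 6), (12, 17), (13, 5), (13, 18), (14, 0), (15, 6), (15, 17), (16, 1), (16, 22), (17, 4), (17, 19), (18, 8), (18, 15), (19, 6), (19, 17), (21, 11), (21, 12), (22, 4), (22, 19)}; affine count = 31; |E(F_23)| = 32.

Discriminant check: Δ ∝ 4a³ + 27b² = 4·3³ + 27·20² = 4·27 + 27·400 ≡ 6 (mod 23). Nonzero ⇒ E is nonsingular.
For each x ∈ F_23, compute rhs = x³ + 3·x + 20 mod 23, then count y ∈ F_23 with y² ≡ rhs.
  x = 0: rhs = 20, matching y values: none (0 points).
  x = 1: rhs = 1, matching y values: 1, 22 (2 points).
  x = 2: rhs = 11, matching y values: none (0 points).
  x = 3: rhs = 10, matching y values: none (0 points).
  x = 4: rhs = 4, matching y values: 2, 21 (2 points).
  x = 5: rhs = 22, matching y values: none (0 points).
  x = 6: rhs = 1, matching y values: 1, 22 (2 points).
  x = 7: rhs = 16, matching y values: 4, 19 (2 points).
  x = 8: rhs = 4, matching y values: 2, 21 (2 points).
  x = 9: rhs = 17, matching y values: none (0 points).
  x = 10: rhs = 15, matching y values: none (0 points).
  x = 11: rhs = 4, matching y values: 2, 21 (2 points).
  x = 12: rhs = 13, matching y values: 6, 17 (2 points).
  x = 13: rhs = 2, matching y values: 5, 18 (2 points).
  x = 14: rhs = 0, matching y values: 0 (1 points).
  x = 15: rhs = 13, matching y values: 6, 17 (2 points).
  x = 16: rhs = 1, matching y values: 1, 22 (2 points).
  x = 17: rhs = 16, matching y values: 4, 19 (2 points).
  x = 18: rhs = 18, matching y values: 8, 15 (2 points).
  x = 19: rhs = 13, matching y values: 6, 17 (2 points).
  x = 20: rhs = 7, matching y values: none (0 points).
  x = 21: rhs = 6, matching y values: 11, 12 (2 points).
  x = 22: rhs = 16, matching y values: 4, 19 (2 points).
Total affine count: 31.
Full point count |E(F_23)| = 31 + 1 = 32.
Hasse bound: |32 − (23+1)| = |8| = 8 ≤ 2√23 ≈ 9.5917 ✓.


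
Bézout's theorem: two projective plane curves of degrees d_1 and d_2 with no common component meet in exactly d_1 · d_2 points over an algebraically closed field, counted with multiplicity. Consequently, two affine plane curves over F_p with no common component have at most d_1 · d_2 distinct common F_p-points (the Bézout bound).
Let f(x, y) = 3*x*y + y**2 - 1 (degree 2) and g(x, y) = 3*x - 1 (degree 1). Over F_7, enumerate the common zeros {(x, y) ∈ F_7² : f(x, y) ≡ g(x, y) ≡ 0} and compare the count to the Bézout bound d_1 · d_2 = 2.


Common zeros: ∅; count = 0; Bézout bound = 2.

deg(f) = 2, deg(g) = 1, so Bézout bound = 2.
Scan x ∈ F_7. For each x, list the y ∈ F_7 with f(x, y) ≡ 0 and those with g(x, y) ≡ 0 (mod 7); the common zeros in that column are the intersection.
  x = 0: f ≡ 0 at y ∈ {1, 6}; g ≡ 0 at y ∈ ∅; common: ∅.
  x = 1: f ≡ 0 at y ∈ ∅; g ≡ 0 at y ∈ ∅; common: ∅.
  x = 2: f ≡ 0 at y ∈ ∅; g ≡ 0 at y ∈ ∅; common: ∅.
  x = 3: f ≡ 0 at y ∈ {2, 3}; g ≡ 0 at y ∈ ∅; common: ∅.
  x = 4: f ≡ 0 at y ∈ {4, 5}; g ≡ 0 at y ∈ ∅; common: ∅.
  x = 5: f ≡ 0 at y ∈ ∅; g ≡ 0 at y ∈ {0, 1, 2, 3, 4, 5, 6}; common: ∅.
  x = 6: f ≡ 0 at y ∈ ∅; g ≡ 0 at y ∈ ∅; common: ∅.
Collecting: common zeros = ∅, so the count is 0.
Comparison with the Bézout bound: 0 ≤ 2 = deg(f)·deg(g), as expected for curves with no common component (the affine F_7-count falls short of the bound because intersections may lie at infinity, over extension fields, or carry multiplicity).


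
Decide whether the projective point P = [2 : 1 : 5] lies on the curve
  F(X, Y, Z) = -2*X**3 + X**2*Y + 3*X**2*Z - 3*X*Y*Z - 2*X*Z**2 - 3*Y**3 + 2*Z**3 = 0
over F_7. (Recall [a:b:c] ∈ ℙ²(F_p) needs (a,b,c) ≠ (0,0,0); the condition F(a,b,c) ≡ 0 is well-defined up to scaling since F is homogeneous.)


F(2,1,5) ≡ 4 (mod 7); P is NOT on the curve.

Evaluate F(2, 1, 5) term-by-term (mod 7).
  -2*X**3 ↦ -2·8·1·1 = -16
  X**2*Y ↦ 1·4·1·1 = 4
  3*X**2*Z ↦ 3·4·1·5 = 60
  -3*X*Y*Z ↦ -3·2·1·5 = -30
  -2*X*Z**2 ↦ -2·2·1·25 = -100
  -3*Y**3 ↦ -3·1·1·1 = -3
  2*Z**3 ↦ 2·1·1·125 = 250
Sum: F(2, 1, 5) = (-16) + (4) + (60) + (-30) + (-100) + (-3) + (250) = 165.
Reducing mod 7: 165 ≡ 4 (mod 7).
Since F(a, b, c) ≡ 4 ≠ 0 (mod 7), P does NOT lie on the curve.


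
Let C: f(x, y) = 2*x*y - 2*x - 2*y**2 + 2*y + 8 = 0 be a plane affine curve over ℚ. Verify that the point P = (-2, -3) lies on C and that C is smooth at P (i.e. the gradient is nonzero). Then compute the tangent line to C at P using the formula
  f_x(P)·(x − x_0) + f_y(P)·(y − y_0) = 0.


Tangent line at P: -8*x + 10*y + 14 = 0.

Step 1: f(-2, -3) = 0, so P lies on C.
Step 2: partial derivatives
  f_x(x, y) = 2*y - 2, f_y(x, y) = 2*x - 4*y + 2.
  f_x(P) = -8, f_y(P) = 10 (gradient nonzero, so P is smooth).
Step 3: tangent line at P: -8·(x − -2) + 10·(y − -3) = 0.
Expanding: -8*x + 10*y + 14 = 0.


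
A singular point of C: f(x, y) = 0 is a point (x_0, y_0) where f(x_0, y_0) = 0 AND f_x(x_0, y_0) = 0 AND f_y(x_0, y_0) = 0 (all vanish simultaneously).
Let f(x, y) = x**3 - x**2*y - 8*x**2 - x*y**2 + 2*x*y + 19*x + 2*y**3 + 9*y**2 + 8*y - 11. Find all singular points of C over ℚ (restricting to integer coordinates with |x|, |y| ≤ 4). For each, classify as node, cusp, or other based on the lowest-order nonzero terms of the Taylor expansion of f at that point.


Singular points: {(2, -1)}; classification: node.

Compute partial derivatives:
  f_x = 3*x**2 - 2*x*y - 16*x - y**2 + 2*y + 19.
  f_y = -x**2 - 2*x*y + 2*x + 6*y**2 + 18*y + 8.
Scan x_0 ∈ {−4, ..., 4}. For each x_0, f_y(x_0, y) is a polynomial in y; find its integer roots y ∈ {−4, ..., 4}, then test f_x and f at those candidates.
  x = -4: f_y(-4, y) = 6*y**2 + 26*y - 16; no integer root y with |y| ≤ 4.
  x = -3: f_y(-3, y) = 6*y**2 + 24*y - 7; no integer root y with |y| ≤ 4.
  x = -2: f_y(-2, y) = 6*y**2 + 22*y; vanishes at y ∈ {0}. (-2, 0): f_x = 63 ≠ 0.
  x = -1: f_y(-1, y) = 6*y**2 + 20*y + 5; no integer root y with |y| ≤ 4.
  x = 0: f_y(0, y) = 6*y**2 + 18*y + 8; no integer root y with |y| ≤ 4.
  x = 1: f_y(1, y) = 6*y**2 + 16*y + 9; no integer root y with |y| ≤ 4.
  x = 2: f_y(2, y) = 6*y**2 + 14*y + 8; vanishes at y ∈ {-1}. (2, -1): f_x = 0, f = 0 — SINGULAR.
  x = 3: f_y(3, y) = 6*y**2 + 12*y + 5; no integer root y with |y| ≤ 4.
  x = 4: f_y(4, y) = 6*y**2 + 10*y; vanishes at y ∈ {0}. (4, 0): f_x = 3 ≠ 0.
Only singular point on the grid: (2, -1).
Classify: substitute x = 2 + u, y = -1 + v and expand: f = u**3 - u**2*v - u**2 - u*v**2 + 2*v**3 + v**2.
No constant or linear terms (consistent with a singular point). Quadratic part: -u**2 + v**2. Cubic part: u**3 - u**2*v - u*v**2 + 2*v**3.
The quadratic part v**2 - u**2 = (v − u)(v + u) splits into two distinct linear factors, so there are two distinct tangent lines y − -1 = ±(x − 2) — this is a node (ordinary double point).
Classification: node.


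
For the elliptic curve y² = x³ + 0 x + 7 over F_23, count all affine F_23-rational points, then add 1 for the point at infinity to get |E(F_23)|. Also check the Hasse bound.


Affine points = {(1, 10), (1, 13), (4, 5), (4, 18), (6, 4), (6, 19), (8, 6), (8, 17), (9, 0), (10, 8), (10, 15), (11, 2), (11, 21), (15, 1), (15, 22), (16, 3), (16, 20), (19, 9), (19, 14), (20, 7), (20, 16), (22, 11), (22, 12)}; affine count = 23; |E(F_23)| = 24.

Discriminant check: Δ ∝ 4a³ + 27b² = 4·0³ + 27·7² = 4·0 + 27·49 ≡ 12 (mod 23). Nonzero ⇒ E is nonsingular.
For each x ∈ F_23, compute rhs = x³ + 0·x + 7 mod 23, then count y ∈ F_23 with y² ≡ rhs.
  x = 0: rhs = 7, matching y values: none (0 points).
  x = 1: rhs = 8, matching y values: 10, 13 (2 points).
  x = 2: rhs = 15, matching y values: none (0 points).
  x = 3: rhs = 11, matching y values: none (0 points).
  x = 4: rhs = 2, matching y values: 5, 18 (2 points).
  x = 5: rhs = 17, matching y values: none (0 points).
  x = 6: rhs = 16, matching y values: 4, 19 (2 points).
  x = 7: rhs = 5, matching y values: none (0 points).
  x = 8: rhs = 13, matching y values: 6, 17 (2 points).
  x = 9: rhs = 0, matching y values: 0 (1 points).
  x = 10: rhs = 18, matching y values: 8, 15 (2 points).
  x = 11: rhs = 4, matching y values: 2, 21 (2 points).
  x = 12: rhs = 10, matching y values: none (0 points).
  x = 13: rhs = 19, matching y values: none (0 points).
  x = 14: rhs = 14, matching y values: none (0 points).
  x = 15: rhs = 1, matching y values: 1, 22 (2 points).
  x = 16: rhs = 9, matching y values: 3, 20 (2 points).
  x = 17: rhs = 21, matching y values: none (0 points).
  x = 18: rhs = 20, matching y values: none (0 points).
  x = 19: rhs = 12, matching y values: 9, 14 (2 points).
  x = 20: rhs = 3, matching y values: 7, 16 (2 points).
  x = 21: rhs = 22, matching y values: none (0 points).
  x = 22: rhs = 6, matching y values: 11, 12 (2 points).
Total affine count: 23.
Full point count |E(F_23)| = 23 + 1 = 24.
Hasse bound: |24 − (23+1)| = |0| = 0 ≤ 2√23 ≈ 9.5917 ✓.


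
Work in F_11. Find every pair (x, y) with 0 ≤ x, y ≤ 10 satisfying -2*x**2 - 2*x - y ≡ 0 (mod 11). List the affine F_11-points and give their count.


Affine F_11-points: {(0, 0), (1, 7), (2, 10), (3, 9), (4, 4), (5, 6), (6, 4), (7, 9), (8, 10), (9, 7), (10, 0)}; count = 11.

For each of the 121 pairs (x, y) ∈ F_11², evaluate f(x, y) mod 11. Record the zeros.
  x = 0: [0↦0, 1↦10, 2↦9, 3↦8, 4↦7, 5↦6, 6↦5, 7↦4, 8↦3, 9↦2, 10↦1]  zeros at y ∈ {0}
  x = 1: [0↦7, 1↦6, 2↦5, 3↦4, 4↦3, 5↦2, 6↦1, 7↦0, 8↦10, 9↦9, 10↦8]  zeros at y ∈ {7}
  x = 2: [0↦10, 1↦9, 2↦8, 3↦7, 4↦6, 5↦5, 6↦4, 7↦3, 8↦2, 9↦1, 10↦0]  zeros at y ∈ {10}
  x = 3: [0↦9, 1↦8, 2↦7, 3↦6, 4↦5, 5↦4, 6↦3, 7↦2, 8↦1, 9↦0, 10↦10]  zeros at y ∈ {9}
  x = 4: [0↦4, 1↦3, 2↦2, 3↦1, 4↦0, 5↦10, 6↦9, 7↦8, 8↦7, 9↦6, 10↦5]  zeros at y ∈ {4}
  x = 5: [0↦6, 1↦5, 2↦4, 3↦3, 4↦2, 5↦1, 6↦0, 7↦10, 8↦9, 9↦8, 10↦7]  zeros at y ∈ {6}
  x = 6: [0↦4, 1↦3, 2↦2, 3↦1, 4↦0, 5↦10, 6↦9, 7↦8, 8↦7, 9↦6, 10↦5]  zeros at y ∈ {4}
  x = 7: [0↦9, 1↦8, 2↦7, 3↦6, 4↦5, 5↦4, 6↦3, 7↦2, 8↦1, 9↦0, 10↦10]  zeros at y ∈ {9}
  x = 8: [0↦10, 1↦9, 2↦8, 3↦7, 4↦6, 5↦5, 6↦4, 7↦3, 8↦2, 9↦1, 10↦0]  zeros at y ∈ {10}
  x = 9: [0↦7, 1↦6, 2↦5, 3↦4, 4↦3, 5↦2, 6↦1, 7↦0, 8↦10, 9↦9, 10↦8]  zeros at y ∈ {7}
  x = 10: [0↦0, 1↦10, 2↦9, 3↦8, 4↦7, 5↦6, 6↦5, 7↦4, 8↦3, 9↦2, 10↦1]  zeros at y ∈ {0}
Collecting zeros: affine points = {(0, 0), (1, 7), (2, 10), (3, 9), (4, 4), (5, 6), (6, 4), (7, 9), (8, 10), (9, 7), (10, 0)}.
Total count |C(F_11)_aff| = 11.


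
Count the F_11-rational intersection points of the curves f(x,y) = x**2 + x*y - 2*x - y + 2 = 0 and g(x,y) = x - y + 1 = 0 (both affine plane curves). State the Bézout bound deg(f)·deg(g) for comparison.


Common zeros: ∅; count = 0; Bézout bound = 2.

deg(f) = 2, deg(g) = 1, so Bézout bound = 2.
Scan x ∈ F_11. For each x, list the y ∈ F_11 with f(x, y) ≡ 0 and those with g(x, y) ≡ 0 (mod 11); the common zeros in that column are the intersection.
  x = 0: f ≡ 0 at y ∈ {2}; g ≡ 0 at y ∈ {1}; common: ∅.
  x = 1: f ≡ 0 at y ∈ ∅; g ≡ 0 at y ∈ {2}; common: ∅.
  x = 2: f ≡ 0 at y ∈ {9}; g ≡ 0 at y ∈ {3}; common: ∅.
  x = 3: f ≡ 0 at y ∈ {3}; g ≡ 0 at y ∈ {4}; common: ∅.
  x = 4: f ≡ 0 at y ∈ {4}; g ≡ 0 at y ∈ {5}; common: ∅.
  x = 5: f ≡ 0 at y ∈ {4}; g ≡ 0 at y ∈ {6}; common: ∅.
  x = 6: f ≡ 0 at y ∈ {8}; g ≡ 0 at y ∈ {7}; common: ∅.
  x = 7: f ≡ 0 at y ∈ {3}; g ≡ 0 at y ∈ {8}; common: ∅.
  x = 8: f ≡ 0 at y ∈ {7}; g ≡ 0 at y ∈ {9}; common: ∅.
  x = 9: f ≡ 0 at y ∈ {7}; g ≡ 0 at y ∈ {10}; common: ∅.
  x = 10: f ≡ 0 at y ∈ {8}; g ≡ 0 at y ∈ {0}; common: ∅.
Collecting: common zeros = ∅, so the count is 0.
Comparison with the Bézout bound: 0 ≤ 2 = deg(f)·deg(g), as expected for curves with no common component (the affine F_11-count falls short of the bound because intersections may lie at infinity, over extension fields, or carry multiplicity).


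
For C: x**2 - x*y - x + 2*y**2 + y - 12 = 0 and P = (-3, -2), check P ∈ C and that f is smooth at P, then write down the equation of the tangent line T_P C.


Tangent line at P: -5*x - 4*y - 23 = 0.

Step 1: f(-3, -2) = 0, so P lies on C.
Step 2: partial derivatives
  f_x(x, y) = 2*x - y - 1, f_y(x, y) = -x + 4*y + 1.
  f_x(P) = -5, f_y(P) = -4 (gradient nonzero, so P is smooth).
Step 3: tangent line at P: -5·(x − -3) + -4·(y − -2) = 0.
Expanding: -5*x - 4*y - 23 = 0.


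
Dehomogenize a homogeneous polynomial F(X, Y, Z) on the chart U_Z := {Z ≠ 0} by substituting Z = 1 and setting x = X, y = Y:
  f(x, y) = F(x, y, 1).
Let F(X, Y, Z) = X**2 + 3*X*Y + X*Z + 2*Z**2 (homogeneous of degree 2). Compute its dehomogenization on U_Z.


f(x, y) = x**2 + 3*x*y + x + 2

On U_Z we set Z = 1. Each monomial c·X^i·Y^j·Z^k in F becomes c·x^i·y^j·1^k = c·x^i·y^j.
Substituting Z = 1: F(X, Y, 1) = x**2 + 3*x*y + x + 2.
Note: deg(f) ≤ deg(F) = 2; strict inequality happens when F is divisible by Z (lost terms).


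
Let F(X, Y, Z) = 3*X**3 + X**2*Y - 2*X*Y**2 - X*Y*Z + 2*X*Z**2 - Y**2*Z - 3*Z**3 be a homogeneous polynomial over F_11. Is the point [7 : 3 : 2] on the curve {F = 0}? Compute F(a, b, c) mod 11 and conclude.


F(7,3,2) ≡ 10 (mod 11); P is NOT on the curve.

Evaluate F(7, 3, 2) term-by-term (mod 11).
  3*X**3 ↦ 3·343·1·1 = 1029
  X**2*Y ↦ 1·49·3·1 = 147
  -2*X*Y**2 ↦ -2·7·9·1 = -126
  -X*Y*Z ↦ -1·7·3·2 = -42
  2*X*Z**2 ↦ 2·7·1·4 = 56
  -Y**2*Z ↦ -1·1·9·2 = -18
  -3*Z**3 ↦ -3·1·1·8 = -24
Sum: F(7, 3, 2) = (1029) + (147) + (-126) + (-42) + (56) + (-18) + (-24) = 1022.
Reducing mod 11: 1022 ≡ 10 (mod 11).
Since F(a, b, c) ≡ 10 ≠ 0 (mod 11), P does NOT lie on the curve.


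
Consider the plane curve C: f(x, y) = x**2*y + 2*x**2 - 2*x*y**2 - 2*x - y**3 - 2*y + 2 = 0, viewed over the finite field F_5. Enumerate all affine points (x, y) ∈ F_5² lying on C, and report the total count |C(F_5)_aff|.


Affine F_5-points: {(0, 2), (0, 4), (4, 4)}; count = 3.

For each of the 25 pairs (x, y) ∈ F_5², evaluate f(x, y) mod 5. Record the zeros.
  x = 0: [0↦2, 1↦4, 2↦0, 3↦4, 4↦0]  zeros at y ∈ {2, 4}
  x = 1: [0↦2, 1↦3, 2↦4, 3↦4, 4↦2]  zeros at y ∈ ∅
  x = 2: [0↦1, 1↦3, 2↦1, 3↦4, 4↦1]  zeros at y ∈ ∅
  x = 3: [0↦4, 1↦4, 2↦1, 3↦4, 4↦2]  zeros at y ∈ ∅
  x = 4: [0↦1, 1↦1, 2↦4, 3↦4, 4↦0]  zeros at y ∈ {4}
Collecting zeros: affine points = {(0, 2), (0, 4), (4, 4)}.
Total count |C(F_5)_aff| = 3.


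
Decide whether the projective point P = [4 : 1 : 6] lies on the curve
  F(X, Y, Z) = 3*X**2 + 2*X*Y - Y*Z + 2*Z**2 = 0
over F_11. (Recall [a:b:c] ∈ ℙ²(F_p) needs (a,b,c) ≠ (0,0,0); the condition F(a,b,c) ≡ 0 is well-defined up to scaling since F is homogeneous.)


F(4,1,6) ≡ 1 (mod 11); P is NOT on the curve.

Evaluate F(4, 1, 6) term-by-term (mod 11).
  3*X**2 ↦ 3·16·1·1 = 48
  2*X*Y ↦ 2·4·1·1 = 8
  -Y*Z ↦ -1·1·1·6 = -6
  2*Z**2 ↦ 2·1·1·36 = 72
Sum: F(4, 1, 6) = (48) + (8) + (-6) + (72) = 122.
Reducing mod 11: 122 ≡ 1 (mod 11).
Since F(a, b, c) ≡ 1 ≠ 0 (mod 11), P does NOT lie on the curve.


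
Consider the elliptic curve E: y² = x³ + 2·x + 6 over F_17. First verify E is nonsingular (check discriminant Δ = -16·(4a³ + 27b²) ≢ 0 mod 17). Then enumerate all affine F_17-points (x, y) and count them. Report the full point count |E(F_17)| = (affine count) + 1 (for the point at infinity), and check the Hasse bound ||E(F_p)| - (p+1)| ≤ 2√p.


Affine points = {(1, 3), (1, 14), (2, 1), (2, 16), (6, 8), (6, 9), (11, 4), (11, 13), (13, 6), (13, 11)}; affine count = 10; |E(F_17)| = 11.

Discriminant check: Δ ∝ 4a³ + 27b² = 4·2³ + 27·6² = 4·8 + 27·36 ≡ 1 (mod 17). Nonzero ⇒ E is nonsingular.
For each x ∈ F_17, compute rhs = x³ + 2·x + 6 mod 17, then count y ∈ F_17 with y² ≡ rhs.
  x = 0: rhs = 6, matching y values: none (0 points).
  x = 1: rhs = 9, matching y values: 3, 14 (2 points).
  x = 2: rhs = 1, matching y values: 1, 16 (2 points).
  x = 3: rhs = 5, matching y values: none (0 points).
  x = 4: rhs = 10, matching y values: none (0 points).
  x = 5: rhs = 5, matching y values: none (0 points).
  x = 6: rhs = 13, matching y values: 8, 9 (2 points).
  x = 7: rhs = 6, matching y values: none (0 points).
  x = 8: rhs = 7, matching y values: none (0 points).
  x = 9: rhs = 5, matching y values: none (0 points).
  x = 10: rhs = 6, matching y values: none (0 points).
  x = 11: rhs = 16, matching y values: 4, 13 (2 points).
  x = 12: rhs = 7, matching y values: none (0 points).
  x = 13: rhs = 2, matching y values: 6, 11 (2 points).
  x = 14: rhs = 7, matching y values: none (0 points).
  x = 15: rhs = 11, matching y values: none (0 points).
  x = 16: rhs = 3, matching y values: none (0 points).
Total affine count: 10.
Full point count |E(F_17)| = 10 + 1 = 11.
Hasse bound: |11 − (17+1)| = |-7| = 7 ≤ 2√17 ≈ 8.2462 ✓.


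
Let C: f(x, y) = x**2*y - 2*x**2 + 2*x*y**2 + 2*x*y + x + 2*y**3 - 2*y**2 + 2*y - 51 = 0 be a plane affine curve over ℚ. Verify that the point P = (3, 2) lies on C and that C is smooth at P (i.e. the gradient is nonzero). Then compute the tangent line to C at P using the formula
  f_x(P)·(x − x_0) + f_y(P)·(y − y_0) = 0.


Tangent line at P: 13*x + 57*y - 153 = 0.

Step 1: f(3, 2) = 0, so P lies on C.
Step 2: partial derivatives
  f_x(x, y) = 2*x*y - 4*x + 2*y**2 + 2*y + 1, f_y(x, y) = x**2 + 4*x*y + 2*x + 6*y**2 - 4*y + 2.
  f_x(P) = 13, f_y(P) = 57 (gradient nonzero, so P is smooth).
Step 3: tangent line at P: 13·(x − 3) + 57·(y − 2) = 0.
Expanding: 13*x + 57*y - 153 = 0.


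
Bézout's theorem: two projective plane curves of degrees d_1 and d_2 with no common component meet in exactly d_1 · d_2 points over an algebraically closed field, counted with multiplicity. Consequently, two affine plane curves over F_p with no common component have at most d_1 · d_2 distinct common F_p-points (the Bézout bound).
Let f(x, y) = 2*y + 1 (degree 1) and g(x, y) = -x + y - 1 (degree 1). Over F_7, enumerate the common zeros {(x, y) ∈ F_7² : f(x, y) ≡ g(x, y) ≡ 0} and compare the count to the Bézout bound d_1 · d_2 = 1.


Common zeros: {(2, 3)}; count = 1; Bézout bound = 1.

deg(f) = 1, deg(g) = 1, so Bézout bound = 1.
Scan x ∈ F_7. For each x, list the y ∈ F_7 with f(x, y) ≡ 0 and those with g(x, y) ≡ 0 (mod 7); the common zeros in that column are the intersection.
  x = 0: f ≡ 0 at y ∈ {3}; g ≡ 0 at y ∈ {1}; common: ∅.
  x = 1: f ≡ 0 at y ∈ {3}; g ≡ 0 at y ∈ {2}; common: ∅.
  x = 2: f ≡ 0 at y ∈ {3}; g ≡ 0 at y ∈ {3}; common: {3}.
  x = 3: f ≡ 0 at y ∈ {3}; g ≡ 0 at y ∈ {4}; common: ∅.
  x = 4: f ≡ 0 at y ∈ {3}; g ≡ 0 at y ∈ {5}; common: ∅.
  x = 5: f ≡ 0 at y ∈ {3}; g ≡ 0 at y ∈ {6}; common: ∅.
  x = 6: f ≡ 0 at y ∈ {3}; g ≡ 0 at y ∈ {0}; common: ∅.
Collecting: common zeros = {(2, 3)}, so the count is 1.
Comparison with the Bézout bound: 1 ≤ 1 = deg(f)·deg(g), as expected for curves with no common component (the bound is attained).


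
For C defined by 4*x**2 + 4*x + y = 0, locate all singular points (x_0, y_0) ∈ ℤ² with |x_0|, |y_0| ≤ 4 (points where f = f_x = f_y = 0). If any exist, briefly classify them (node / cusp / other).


No singular points in the scanned grid; C is smooth there.

Compute partial derivatives:
  f_x = 8*x + 4.
  f_y = 1.
f_y = 1 is a nonzero constant, so f_y never vanishes: no point (x, y) can satisfy f = f_x = f_y = 0. In particular no (x, y) ∈ {−4, ..., 4}² is singular; the curve is smooth.


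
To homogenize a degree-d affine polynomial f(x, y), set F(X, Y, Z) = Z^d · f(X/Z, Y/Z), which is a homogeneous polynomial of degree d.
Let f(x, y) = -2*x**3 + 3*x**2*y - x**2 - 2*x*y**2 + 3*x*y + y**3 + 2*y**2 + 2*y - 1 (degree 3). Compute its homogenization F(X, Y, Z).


F(X, Y, Z) = -2*X**3 + 3*X**2*Y - X**2*Z - 2*X*Y**2 + 3*X*Y*Z + Y**3 + 2*Y**2*Z + 2*Y*Z**2 - Z**3

deg(f) = 3.
Substitute x = X/Z, y = Y/Z into f, then multiply by Z^3.
  monomial -2·x^3·y^0 ↦ -2·X^3·Y^0·Z^0.
  monomial 3·x^2·y^1 ↦ 3·X^2·Y^1·Z^0.
  monomial -1·x^2·y^0 ↦ -1·X^2·Y^0·Z^1.
  monomial -2·x^1·y^2 ↦ -2·X^1·Y^2·Z^0.
  monomial 3·x^1·y^1 ↦ 3·X^1·Y^1·Z^1.
  monomial 1·x^0·y^3 ↦ 1·X^0·Y^3·Z^0.
  monomial 2·x^0·y^2 ↦ 2·X^0·Y^2·Z^1.
  monomial 2·x^0·y^1 ↦ 2·X^0·Y^1·Z^2.
  monomial -1·x^0·y^0 ↦ -1·X^0·Y^0·Z^3.
Collecting: F(X, Y, Z) = -2*X**3 + 3*X**2*Y - X**2*Z - 2*X*Y**2 + 3*X*Y*Z + Y**3 + 2*Y**2*Z + 2*Y*Z**2 - Z**3.


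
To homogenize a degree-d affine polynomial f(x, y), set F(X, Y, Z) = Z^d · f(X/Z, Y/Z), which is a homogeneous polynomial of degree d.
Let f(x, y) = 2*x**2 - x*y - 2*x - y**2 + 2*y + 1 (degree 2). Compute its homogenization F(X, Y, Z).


F(X, Y, Z) = 2*X**2 - X*Y - 2*X*Z - Y**2 + 2*Y*Z + Z**2

deg(f) = 2.
Substitute x = X/Z, y = Y/Z into f, then multiply by Z^2.
  monomial 2·x^2·y^0 ↦ 2·X^2·Y^0·Z^0.
  monomial -1·x^1·y^1 ↦ -1·X^1·Y^1·Z^0.
  monomial -2·x^1·y^0 ↦ -2·X^1·Y^0·Z^1.
  monomial -1·x^0·y^2 ↦ -1·X^0·Y^2·Z^0.
  monomial 2·x^0·y^1 ↦ 2·X^0·Y^1·Z^1.
  monomial 1·x^0·y^0 ↦ 1·X^0·Y^0·Z^2.
Collecting: F(X, Y, Z) = 2*X**2 - X*Y - 2*X*Z - Y**2 + 2*Y*Z + Z**2.


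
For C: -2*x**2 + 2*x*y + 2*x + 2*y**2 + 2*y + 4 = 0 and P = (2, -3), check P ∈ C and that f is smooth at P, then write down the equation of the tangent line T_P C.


Tangent line at P: -12*x - 6*y + 6 = 0.

Step 1: f(2, -3) = 0, so P lies on C.
Step 2: partial derivatives
  f_x(x, y) = -4*x + 2*y + 2, f_y(x, y) = 2*x + 4*y + 2.
  f_x(P) = -12, f_y(P) = -6 (gradient nonzero, so P is smooth).
Step 3: tangent line at P: -12·(x − 2) + -6·(y − -3) = 0.
Expanding: -12*x - 6*y + 6 = 0.


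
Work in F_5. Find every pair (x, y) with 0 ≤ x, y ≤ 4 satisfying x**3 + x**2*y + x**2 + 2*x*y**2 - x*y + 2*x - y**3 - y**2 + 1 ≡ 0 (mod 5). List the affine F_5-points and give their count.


Affine F_5-points: {(0, 3), (1, 0), (1, 1), (2, 2), (4, 4)}; count = 5.

For each of the 25 pairs (x, y) ∈ F_5², evaluate f(x, y) mod 5. Record the zeros.
  x = 0: [0↦1, 1↦4, 2↦4, 3↦0, 4↦1]  zeros at y ∈ {3}
  x = 1: [0↦0, 1↦0, 2↦1, 3↦2, 4↦2]  zeros at y ∈ {0, 1}
  x = 2: [0↦2, 1↦1, 2↦0, 3↦3, 4↦4]  zeros at y ∈ {2}
  x = 3: [0↦3, 1↦3, 2↦2, 3↦4, 4↦3]  zeros at y ∈ ∅
  x = 4: [0↦4, 1↦2, 2↦3, 3↦1, 4↦0]  zeros at y ∈ {4}
Collecting zeros: affine points = {(0, 3), (1, 0), (1, 1), (2, 2), (4, 4)}.
Total count |C(F_5)_aff| = 5.


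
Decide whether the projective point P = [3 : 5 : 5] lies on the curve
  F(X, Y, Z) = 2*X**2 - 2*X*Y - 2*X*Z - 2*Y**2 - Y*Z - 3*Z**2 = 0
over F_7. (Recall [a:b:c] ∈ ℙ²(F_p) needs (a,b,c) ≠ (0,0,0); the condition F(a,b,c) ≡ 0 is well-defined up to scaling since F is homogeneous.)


F(3,5,5) ≡ 4 (mod 7); P is NOT on the curve.

Evaluate F(3, 5, 5) term-by-term (mod 7).
  2*X**2 ↦ 2·9·1·1 = 18
  -2*X*Y ↦ -2·3·5·1 = -30
  -2*X*Z ↦ -2·3·1·5 = -30
  -2*Y**2 ↦ -2·1·25·1 = -50
  -Y*Z ↦ -1·1·5·5 = -25
  -3*Z**2 ↦ -3·1·1·25 = -75
Sum: F(3, 5, 5) = (18) + (-30) + (-30) + (-50) + (-25) + (-75) = -192.
Reducing mod 7: -192 ≡ 4 (mod 7).
Since F(a, b, c) ≡ 4 ≠ 0 (mod 7), P does NOT lie on the curve.


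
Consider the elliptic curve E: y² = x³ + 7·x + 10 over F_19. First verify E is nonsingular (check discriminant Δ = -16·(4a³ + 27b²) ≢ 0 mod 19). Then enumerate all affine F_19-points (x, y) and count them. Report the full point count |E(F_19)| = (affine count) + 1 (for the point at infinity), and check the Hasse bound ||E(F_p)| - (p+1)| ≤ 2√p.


Affine points = {(3, 1), (3, 18), (4, 8), (4, 11), (9, 2), (9, 17), (10, 4), (10, 15), (12, 6), (12, 13), (16, 0), (17, 8), (17, 11)}; affine count = 13; |E(F_19)| = 14.

Discriminant check: Δ ∝ 4a³ + 27b² = 4·7³ + 27·10² = 4·343 + 27·100 ≡ 6 (mod 19). Nonzero ⇒ E is nonsingular.
For each x ∈ F_19, compute rhs = x³ + 7·x + 10 mod 19, then count y ∈ F_19 with y² ≡ rhs.
  x = 0: rhs = 10, matching y values: none (0 points).
  x = 1: rhs = 18, matching y values: none (0 points).
  x = 2: rhs = 13, matching y values: none (0 points).
  x = 3: rhs = 1, matching y values: 1, 18 (2 points).
  x = 4: rhs = 7, matching y values: 8, 11 (2 points).
  x = 5: rhs = 18, matching y values: none (0 points).
  x = 6: rhs = 2, matching y values: none (0 points).
  x = 7: rhs = 3, matching y values: none (0 points).
  x = 8: rhs = 8, matching y values: none (0 points).
  x = 9: rhs = 4, matching y values: 2, 17 (2 points).
  x = 10: rhs = 16, matching y values: 4, 15 (2 points).
  x = 11: rhs = 12, matching y values: none (0 points).
  x = 12: rhs = 17, matching y values: 6, 13 (2 points).
  x = 13: rhs = 18, matching y values: none (0 points).
  x = 14: rhs = 2, matching y values: none (0 points).
  x = 15: rhs = 13, matching y values: none (0 points).
  x = 16: rhs = 0, matching y values: 0 (1 points).
  x = 17: rhs = 7, matching y values: 8, 11 (2 points).
  x = 18: rhs = 2, matching y values: none (0 points).
Total affine count: 13.
Full point count |E(F_19)| = 13 + 1 = 14.
Hasse bound: |14 − (19+1)| = |-6| = 6 ≤ 2√19 ≈ 8.7178 ✓.
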